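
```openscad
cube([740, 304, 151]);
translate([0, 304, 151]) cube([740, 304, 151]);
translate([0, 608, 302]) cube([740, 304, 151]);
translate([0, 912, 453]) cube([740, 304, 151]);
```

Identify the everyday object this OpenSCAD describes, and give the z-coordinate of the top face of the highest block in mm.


A staircase. The total rise is 604 mm.

4 identical blocks, each offset up and back from the previous — a staircase. Each step is 151 mm tall and there are 4 of them, so the total rise is 4 × 151 = 604 mm.


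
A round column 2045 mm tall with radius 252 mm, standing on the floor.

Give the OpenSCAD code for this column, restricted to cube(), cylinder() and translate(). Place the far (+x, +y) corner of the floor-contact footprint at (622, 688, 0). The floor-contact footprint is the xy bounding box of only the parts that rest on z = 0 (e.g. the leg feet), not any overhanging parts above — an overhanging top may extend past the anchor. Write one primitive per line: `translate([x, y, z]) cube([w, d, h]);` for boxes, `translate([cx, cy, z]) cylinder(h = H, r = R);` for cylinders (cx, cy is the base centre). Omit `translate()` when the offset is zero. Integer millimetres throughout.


translate([370, 436, 0]) cylinder(h = 2045, r = 252);


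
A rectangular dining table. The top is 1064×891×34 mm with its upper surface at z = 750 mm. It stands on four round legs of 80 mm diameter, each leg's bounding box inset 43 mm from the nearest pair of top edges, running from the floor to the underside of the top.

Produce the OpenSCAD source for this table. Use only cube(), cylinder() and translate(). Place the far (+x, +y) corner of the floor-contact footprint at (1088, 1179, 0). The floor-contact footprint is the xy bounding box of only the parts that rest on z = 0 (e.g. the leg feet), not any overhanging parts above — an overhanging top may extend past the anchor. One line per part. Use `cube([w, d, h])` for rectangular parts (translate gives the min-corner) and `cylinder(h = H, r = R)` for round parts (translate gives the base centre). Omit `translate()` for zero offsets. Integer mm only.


translate([67, 331, 716]) cube([1064, 891, 34]);
translate([150, 414, 0]) cylinder(h = 716, r = 40);
translate([1048, 414, 0]) cylinder(h = 716, r = 40);
translate([150, 1139, 0]) cylinder(h = 716, r = 40);
translate([1048, 1139, 0]) cylinder(h = 716, r = 40);


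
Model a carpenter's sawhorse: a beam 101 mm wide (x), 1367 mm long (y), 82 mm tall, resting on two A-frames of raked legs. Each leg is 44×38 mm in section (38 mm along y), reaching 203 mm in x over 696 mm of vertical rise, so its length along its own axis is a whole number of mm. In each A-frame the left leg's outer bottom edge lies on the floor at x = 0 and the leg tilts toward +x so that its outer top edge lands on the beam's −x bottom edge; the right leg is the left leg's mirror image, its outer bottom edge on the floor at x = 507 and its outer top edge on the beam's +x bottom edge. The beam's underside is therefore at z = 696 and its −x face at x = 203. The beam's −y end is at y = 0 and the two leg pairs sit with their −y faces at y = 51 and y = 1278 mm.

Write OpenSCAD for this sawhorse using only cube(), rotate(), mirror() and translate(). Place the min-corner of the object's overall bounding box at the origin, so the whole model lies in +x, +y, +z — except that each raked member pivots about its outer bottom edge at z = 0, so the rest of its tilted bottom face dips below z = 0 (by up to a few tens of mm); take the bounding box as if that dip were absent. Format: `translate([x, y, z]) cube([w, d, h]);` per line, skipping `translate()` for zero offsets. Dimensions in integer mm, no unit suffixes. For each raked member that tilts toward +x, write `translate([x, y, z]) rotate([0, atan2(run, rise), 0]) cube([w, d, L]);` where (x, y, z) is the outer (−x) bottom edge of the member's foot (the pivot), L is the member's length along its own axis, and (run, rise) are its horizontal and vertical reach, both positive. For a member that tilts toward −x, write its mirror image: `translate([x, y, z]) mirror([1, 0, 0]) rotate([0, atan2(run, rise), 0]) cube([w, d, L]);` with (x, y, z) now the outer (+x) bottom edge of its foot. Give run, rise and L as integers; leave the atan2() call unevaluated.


// leg length = √(203² + 696²) = 725
// right-leg outer foot x = 2·203 + 101 = 507
// beam min-corner = (203, 0, 696)
translate([203, 0, 696]) cube([101, 1367, 82]);
translate([0, 51, 0]) rotate([0, atan2(203, 696), 0]) cube([44, 38, 725]);
translate([507, 51, 0]) mirror([1, 0, 0]) rotate([0, atan2(203, 696), 0]) cube([44, 38, 725]);
translate([0, 1278, 0]) rotate([0, atan2(203, 696), 0]) cube([44, 38, 725]);
translate([507, 1278, 0]) mirror([1, 0, 0]) rotate([0, atan2(203, 696), 0]) cube([44, 38, 725]);


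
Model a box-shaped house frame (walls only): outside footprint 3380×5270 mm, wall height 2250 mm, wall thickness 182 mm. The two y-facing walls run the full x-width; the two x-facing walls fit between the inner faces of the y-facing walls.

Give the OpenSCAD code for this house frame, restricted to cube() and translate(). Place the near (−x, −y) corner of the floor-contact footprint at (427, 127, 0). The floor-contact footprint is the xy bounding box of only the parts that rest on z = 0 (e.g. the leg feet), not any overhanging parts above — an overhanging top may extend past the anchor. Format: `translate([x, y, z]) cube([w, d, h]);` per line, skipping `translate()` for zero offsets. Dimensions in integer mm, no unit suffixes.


translate([427, 127, 0]) cube([3380, 182, 2250]);
translate([427, 5215, 0]) cube([3380, 182, 2250]);
translate([427, 309, 0]) cube([182, 4906, 2250]);
translate([3625, 309, 0]) cube([182, 4906, 2250]);


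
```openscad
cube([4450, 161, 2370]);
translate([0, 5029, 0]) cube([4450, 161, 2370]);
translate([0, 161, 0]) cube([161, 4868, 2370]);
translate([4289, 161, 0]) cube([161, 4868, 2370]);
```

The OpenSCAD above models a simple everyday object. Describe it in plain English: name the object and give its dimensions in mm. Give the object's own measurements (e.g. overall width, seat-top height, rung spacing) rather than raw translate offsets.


The wall frame of a small rectangular building: four walls, each 2370 mm tall and 161 mm thick, enclosing a footprint 4450 mm (x) by 5190 mm (y) outside-to-outside, with no floor or roof. The front and back walls (the −y and +y sides) span the full width; the two side walls fit between them.


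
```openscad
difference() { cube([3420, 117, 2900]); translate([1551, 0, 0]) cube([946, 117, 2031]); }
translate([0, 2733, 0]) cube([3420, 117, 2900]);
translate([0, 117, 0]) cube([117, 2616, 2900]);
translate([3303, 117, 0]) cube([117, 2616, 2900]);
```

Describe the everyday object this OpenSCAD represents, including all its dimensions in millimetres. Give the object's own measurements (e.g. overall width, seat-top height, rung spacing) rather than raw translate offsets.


A single room: four walls, each 2900 mm tall and 117 mm thick, enclosing an outside footprint 3420×2850 mm (x × y), no floor or roof. The front and back walls (−y and +y sides) run the full x-width; the side walls fit between their inner faces. A door opening 946 mm wide and 2031 mm tall is cut through the front wall from the floor up, its −x edge 1551 mm from the wall's −x end.


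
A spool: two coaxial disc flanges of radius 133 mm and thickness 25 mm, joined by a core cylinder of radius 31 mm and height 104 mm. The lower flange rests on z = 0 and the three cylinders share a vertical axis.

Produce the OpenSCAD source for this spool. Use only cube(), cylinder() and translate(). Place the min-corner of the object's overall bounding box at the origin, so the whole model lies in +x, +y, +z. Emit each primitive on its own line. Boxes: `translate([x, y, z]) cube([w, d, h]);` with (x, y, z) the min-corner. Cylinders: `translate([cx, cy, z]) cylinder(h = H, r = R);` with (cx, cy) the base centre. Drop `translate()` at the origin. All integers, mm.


translate([133, 133, 0]) cylinder(h = 25, r = 133);
translate([133, 133, 25]) cylinder(h = 104, r = 31);
translate([133, 133, 129]) cylinder(h = 25, r = 133);


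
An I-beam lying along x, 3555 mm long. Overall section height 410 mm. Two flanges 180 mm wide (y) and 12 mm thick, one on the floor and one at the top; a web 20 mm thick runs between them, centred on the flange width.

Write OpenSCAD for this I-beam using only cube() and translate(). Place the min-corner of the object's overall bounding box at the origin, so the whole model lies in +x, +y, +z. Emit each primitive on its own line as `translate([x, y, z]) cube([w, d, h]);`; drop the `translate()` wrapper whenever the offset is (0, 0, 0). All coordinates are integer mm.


cube([3555, 180, 12]);
translate([0, 80, 12]) cube([3555, 20, 386]);
translate([0, 0, 398]) cube([3555, 180, 12]);


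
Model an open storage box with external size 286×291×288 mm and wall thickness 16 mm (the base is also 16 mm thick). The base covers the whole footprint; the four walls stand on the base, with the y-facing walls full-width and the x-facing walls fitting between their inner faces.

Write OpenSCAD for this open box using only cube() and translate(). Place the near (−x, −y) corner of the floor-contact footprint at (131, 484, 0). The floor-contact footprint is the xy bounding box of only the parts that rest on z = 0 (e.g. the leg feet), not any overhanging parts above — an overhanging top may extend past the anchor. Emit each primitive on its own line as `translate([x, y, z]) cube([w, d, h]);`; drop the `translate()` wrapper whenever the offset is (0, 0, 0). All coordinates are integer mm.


translate([131, 484, 0]) cube([286, 291, 16]);
translate([131, 484, 16]) cube([286, 16, 272]);
translate([131, 759, 16]) cube([286, 16, 272]);
translate([131, 500, 16]) cube([16, 259, 272]);
translate([401, 500, 16]) cube([16, 259, 272]);


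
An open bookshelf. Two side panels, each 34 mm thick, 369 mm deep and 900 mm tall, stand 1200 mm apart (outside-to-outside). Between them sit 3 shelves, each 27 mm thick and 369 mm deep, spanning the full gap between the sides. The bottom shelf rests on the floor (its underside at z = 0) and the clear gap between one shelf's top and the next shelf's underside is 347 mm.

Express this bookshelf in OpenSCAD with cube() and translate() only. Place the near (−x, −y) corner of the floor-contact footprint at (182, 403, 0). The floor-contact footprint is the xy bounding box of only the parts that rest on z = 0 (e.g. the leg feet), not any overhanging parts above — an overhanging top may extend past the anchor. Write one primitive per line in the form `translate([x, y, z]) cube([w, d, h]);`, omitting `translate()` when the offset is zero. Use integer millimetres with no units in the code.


translate([182, 403, 0]) cube([34, 369, 900]);
translate([1348, 403, 0]) cube([34, 369, 900]);
translate([216, 403, 0]) cube([1132, 369, 27]);
translate([216, 403, 374]) cube([1132, 369, 27]);
translate([216, 403, 748]) cube([1132, 369, 27]);


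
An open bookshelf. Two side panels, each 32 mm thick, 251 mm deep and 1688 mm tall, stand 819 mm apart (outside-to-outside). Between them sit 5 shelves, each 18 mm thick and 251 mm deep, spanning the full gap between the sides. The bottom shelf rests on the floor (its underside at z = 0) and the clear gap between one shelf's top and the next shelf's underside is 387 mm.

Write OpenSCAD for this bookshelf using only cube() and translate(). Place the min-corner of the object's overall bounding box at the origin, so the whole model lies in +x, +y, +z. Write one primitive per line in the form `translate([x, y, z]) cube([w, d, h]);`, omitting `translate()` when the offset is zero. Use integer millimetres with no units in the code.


cube([32, 251, 1688]);
translate([787, 0, 0]) cube([32, 251, 1688]);
translate([32, 0, 0]) cube([755, 251, 18]);
translate([32, 0, 405]) cube([755, 251, 18]);
translate([32, 0, 810]) cube([755, 251, 18]);
translate([32, 0, 1215]) cube([755, 251, 18]);
translate([32, 0, 1620]) cube([755, 251, 18]);


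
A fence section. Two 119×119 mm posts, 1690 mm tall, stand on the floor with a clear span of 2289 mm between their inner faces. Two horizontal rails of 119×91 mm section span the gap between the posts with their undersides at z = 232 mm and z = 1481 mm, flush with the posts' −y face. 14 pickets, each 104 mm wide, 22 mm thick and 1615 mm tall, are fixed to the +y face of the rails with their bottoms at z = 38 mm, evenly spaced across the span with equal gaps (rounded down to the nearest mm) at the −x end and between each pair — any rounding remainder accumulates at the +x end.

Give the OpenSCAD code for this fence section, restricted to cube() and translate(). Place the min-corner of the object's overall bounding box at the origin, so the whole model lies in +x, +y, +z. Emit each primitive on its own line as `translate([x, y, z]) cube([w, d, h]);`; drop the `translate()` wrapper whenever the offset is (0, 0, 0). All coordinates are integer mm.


cube([119, 119, 1690]);
translate([2408, 0, 0]) cube([119, 119, 1690]);
translate([119, 0, 232]) cube([2289, 119, 91]);
translate([119, 0, 1481]) cube([2289, 119, 91]);
translate([174, 119, 38]) cube([104, 22, 1615]);
translate([333, 119, 38]) cube([104, 22, 1615]);
translate([492, 119, 38]) cube([104, 22, 1615]);
translate([651, 119, 38]) cube([104, 22, 1615]);
translate([810, 119, 38]) cube([104, 22, 1615]);
translate([969, 119, 38]) cube([104, 22, 1615]);
translate([1128, 119, 38]) cube([104, 22, 1615]);
translate([1287, 119, 38]) cube([104, 22, 1615]);
translate([1446, 119, 38]) cube([104, 22, 1615]);
translate([1605, 119, 38]) cube([104, 22, 1615]);
translate([1764, 119, 38]) cube([104, 22, 1615]);
translate([1923, 119, 38]) cube([104, 22, 1615]);
translate([2082, 119, 38]) cube([104, 22, 1615]);
translate([2241, 119, 38]) cube([104, 22, 1615]);


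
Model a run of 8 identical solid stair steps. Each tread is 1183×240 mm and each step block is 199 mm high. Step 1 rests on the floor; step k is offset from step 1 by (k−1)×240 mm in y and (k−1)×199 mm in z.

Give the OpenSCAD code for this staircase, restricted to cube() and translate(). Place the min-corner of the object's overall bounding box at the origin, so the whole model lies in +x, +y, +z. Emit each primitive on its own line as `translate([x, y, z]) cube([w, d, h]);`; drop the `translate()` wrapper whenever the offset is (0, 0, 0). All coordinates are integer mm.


cube([1183, 240, 199]);
translate([0, 240, 199]) cube([1183, 240, 199]);
translate([0, 480, 398]) cube([1183, 240, 199]);
translate([0, 720, 597]) cube([1183, 240, 199]);
translate([0, 960, 796]) cube([1183, 240, 199]);
translate([0, 1200, 995]) cube([1183, 240, 199]);
translate([0, 1440, 1194]) cube([1183, 240, 199]);
translate([0, 1680, 1393]) cube([1183, 240, 199]);


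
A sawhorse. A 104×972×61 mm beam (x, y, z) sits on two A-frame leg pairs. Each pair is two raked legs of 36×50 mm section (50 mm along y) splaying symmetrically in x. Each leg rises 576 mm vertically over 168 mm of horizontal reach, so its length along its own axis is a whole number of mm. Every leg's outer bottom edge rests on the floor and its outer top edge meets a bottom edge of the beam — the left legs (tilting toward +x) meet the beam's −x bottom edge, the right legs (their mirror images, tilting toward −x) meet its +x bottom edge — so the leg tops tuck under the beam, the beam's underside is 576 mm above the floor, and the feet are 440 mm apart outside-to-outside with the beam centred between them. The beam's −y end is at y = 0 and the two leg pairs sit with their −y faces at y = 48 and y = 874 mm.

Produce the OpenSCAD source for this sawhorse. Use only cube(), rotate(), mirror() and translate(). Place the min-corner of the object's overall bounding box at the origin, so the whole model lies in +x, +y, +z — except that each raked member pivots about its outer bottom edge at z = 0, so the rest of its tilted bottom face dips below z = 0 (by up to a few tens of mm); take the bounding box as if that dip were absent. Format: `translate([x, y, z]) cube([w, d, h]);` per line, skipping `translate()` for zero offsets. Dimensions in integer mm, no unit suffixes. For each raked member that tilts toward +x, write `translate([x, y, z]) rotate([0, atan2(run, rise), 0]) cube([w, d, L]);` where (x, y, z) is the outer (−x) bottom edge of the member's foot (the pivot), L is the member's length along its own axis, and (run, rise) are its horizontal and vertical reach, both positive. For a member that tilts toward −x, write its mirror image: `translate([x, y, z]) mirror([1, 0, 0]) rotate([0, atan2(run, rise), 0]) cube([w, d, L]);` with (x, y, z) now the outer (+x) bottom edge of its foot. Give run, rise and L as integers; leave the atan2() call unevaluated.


translate([168, 0, 576]) cube([104, 972, 61]);
translate([0, 48, 0]) rotate([0, atan2(168, 576), 0]) cube([36, 50, 600]);
translate([440, 48, 0]) mirror([1, 0, 0]) rotate([0, atan2(168, 576), 0]) cube([36, 50, 600]);
translate([0, 874, 0]) rotate([0, atan2(168, 576), 0]) cube([36, 50, 600]);
translate([440, 874, 0]) mirror([1, 0, 0]) rotate([0, atan2(168, 576), 0]) cube([36, 50, 600]);


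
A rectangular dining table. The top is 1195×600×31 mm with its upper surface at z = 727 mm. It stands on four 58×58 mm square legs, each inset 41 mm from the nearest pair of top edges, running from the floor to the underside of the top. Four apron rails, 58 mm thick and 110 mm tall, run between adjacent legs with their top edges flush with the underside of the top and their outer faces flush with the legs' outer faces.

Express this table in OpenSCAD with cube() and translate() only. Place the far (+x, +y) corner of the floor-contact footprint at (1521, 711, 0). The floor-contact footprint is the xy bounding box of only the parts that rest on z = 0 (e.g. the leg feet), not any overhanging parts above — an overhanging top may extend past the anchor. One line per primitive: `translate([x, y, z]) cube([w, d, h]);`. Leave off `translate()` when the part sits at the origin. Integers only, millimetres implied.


translate([367, 152, 696]) cube([1195, 600, 31]);
translate([408, 193, 0]) cube([58, 58, 696]);
translate([1463, 193, 0]) cube([58, 58, 696]);
translate([408, 653, 0]) cube([58, 58, 696]);
translate([1463, 653, 0]) cube([58, 58, 696]);
translate([466, 193, 586]) cube([997, 58, 110]);
translate([466, 653, 586]) cube([997, 58, 110]);
translate([408, 251, 586]) cube([58, 402, 110]);
translate([1463, 251, 586]) cube([58, 402, 110]);


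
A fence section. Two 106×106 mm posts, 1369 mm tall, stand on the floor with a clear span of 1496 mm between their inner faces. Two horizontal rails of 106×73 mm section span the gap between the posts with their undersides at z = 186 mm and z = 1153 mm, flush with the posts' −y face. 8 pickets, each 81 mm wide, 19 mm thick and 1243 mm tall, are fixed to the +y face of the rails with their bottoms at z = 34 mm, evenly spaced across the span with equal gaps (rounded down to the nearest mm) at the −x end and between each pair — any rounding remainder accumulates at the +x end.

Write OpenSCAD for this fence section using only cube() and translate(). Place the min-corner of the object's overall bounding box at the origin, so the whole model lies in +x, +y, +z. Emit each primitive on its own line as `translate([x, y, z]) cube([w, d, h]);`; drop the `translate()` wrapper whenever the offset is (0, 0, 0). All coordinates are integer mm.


cube([106, 106, 1369]);
translate([1602, 0, 0]) cube([106, 106, 1369]);
translate([106, 0, 186]) cube([1496, 106, 73]);
translate([106, 0, 1153]) cube([1496, 106, 73]);
translate([200, 106, 34]) cube([81, 19, 1243]);
translate([375, 106, 34]) cube([81, 19, 1243]);
translate([550, 106, 34]) cube([81, 19, 1243]);
translate([725, 106, 34]) cube([81, 19, 1243]);
translate([900, 106, 34]) cube([81, 19, 1243]);
translate([1075, 106, 34]) cube([81, 19, 1243]);
translate([1250, 106, 34]) cube([81, 19, 1243]);
translate([1425, 106, 34]) cube([81, 19, 1243]);


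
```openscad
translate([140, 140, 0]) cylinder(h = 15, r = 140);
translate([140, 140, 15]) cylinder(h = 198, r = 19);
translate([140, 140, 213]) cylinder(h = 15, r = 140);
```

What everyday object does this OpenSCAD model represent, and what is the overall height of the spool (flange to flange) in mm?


A spool. The overall height is 228 mm.

Three coaxial cylinders, large–small–large — a spool. Two 15 mm flanges and a 198 mm core give 15 + 198 + 15 = 228 mm.


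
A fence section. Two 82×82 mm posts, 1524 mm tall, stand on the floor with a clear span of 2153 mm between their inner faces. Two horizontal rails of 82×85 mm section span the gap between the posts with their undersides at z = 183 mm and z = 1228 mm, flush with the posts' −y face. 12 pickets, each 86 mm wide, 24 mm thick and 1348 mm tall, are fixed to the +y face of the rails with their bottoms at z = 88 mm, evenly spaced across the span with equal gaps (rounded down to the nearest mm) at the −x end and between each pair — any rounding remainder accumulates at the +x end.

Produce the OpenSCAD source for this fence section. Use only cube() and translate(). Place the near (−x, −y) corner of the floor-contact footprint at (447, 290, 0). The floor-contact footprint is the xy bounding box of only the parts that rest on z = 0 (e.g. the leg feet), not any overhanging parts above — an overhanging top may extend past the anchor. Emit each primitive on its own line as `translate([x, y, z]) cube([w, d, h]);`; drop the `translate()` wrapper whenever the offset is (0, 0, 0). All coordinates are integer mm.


translate([447, 290, 0]) cube([82, 82, 1524]);
translate([2682, 290, 0]) cube([82, 82, 1524]);
translate([529, 290, 183]) cube([2153, 82, 85]);
translate([529, 290, 1228]) cube([2153, 82, 85]);
translate([615, 372, 88]) cube([86, 24, 1348]);
translate([787, 372, 88]) cube([86, 24, 1348]);
translate([959, 372, 88]) cube([86, 24, 1348]);
translate([1131, 372, 88]) cube([86, 24, 1348]);
translate([1303, 372, 88]) cube([86, 24, 1348]);
translate([1475, 372, 88]) cube([86, 24, 1348]);
translate([1647, 372, 88]) cube([86, 24, 1348]);
translate([1819, 372, 88]) cube([86, 24, 1348]);
translate([1991, 372, 88]) cube([86, 24, 1348]);
translate([2163, 372, 88]) cube([86, 24, 1348]);
translate([2335, 372, 88]) cube([86, 24, 1348]);
translate([2507, 372, 88]) cube([86, 24, 1348]);


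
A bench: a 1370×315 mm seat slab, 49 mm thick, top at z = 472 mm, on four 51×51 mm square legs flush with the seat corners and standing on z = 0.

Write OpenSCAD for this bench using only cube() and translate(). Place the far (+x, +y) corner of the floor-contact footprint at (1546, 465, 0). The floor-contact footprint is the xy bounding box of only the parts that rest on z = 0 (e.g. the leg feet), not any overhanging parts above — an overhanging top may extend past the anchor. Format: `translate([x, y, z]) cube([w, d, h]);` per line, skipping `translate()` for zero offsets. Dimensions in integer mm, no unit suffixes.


translate([176, 150, 423]) cube([1370, 315, 49]);
translate([176, 150, 0]) cube([51, 51, 423]);
translate([176, 414, 0]) cube([51, 51, 423]);
translate([1495, 150, 0]) cube([51, 51, 423]);
translate([1495, 414, 0]) cube([51, 51, 423]);


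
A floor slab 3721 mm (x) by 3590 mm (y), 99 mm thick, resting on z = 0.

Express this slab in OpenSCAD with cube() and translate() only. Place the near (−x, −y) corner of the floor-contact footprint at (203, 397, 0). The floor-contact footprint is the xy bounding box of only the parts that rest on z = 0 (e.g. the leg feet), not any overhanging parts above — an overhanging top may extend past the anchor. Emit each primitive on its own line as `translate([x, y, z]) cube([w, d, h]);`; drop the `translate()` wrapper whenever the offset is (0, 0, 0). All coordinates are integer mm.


translate([203, 397, 0]) cube([3721, 3590, 99]);


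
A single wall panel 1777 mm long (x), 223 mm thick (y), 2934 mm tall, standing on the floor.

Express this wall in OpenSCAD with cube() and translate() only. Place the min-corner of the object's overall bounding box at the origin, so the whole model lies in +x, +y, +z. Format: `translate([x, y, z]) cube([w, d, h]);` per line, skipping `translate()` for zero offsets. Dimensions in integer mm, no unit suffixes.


cube([1777, 223, 2934]);


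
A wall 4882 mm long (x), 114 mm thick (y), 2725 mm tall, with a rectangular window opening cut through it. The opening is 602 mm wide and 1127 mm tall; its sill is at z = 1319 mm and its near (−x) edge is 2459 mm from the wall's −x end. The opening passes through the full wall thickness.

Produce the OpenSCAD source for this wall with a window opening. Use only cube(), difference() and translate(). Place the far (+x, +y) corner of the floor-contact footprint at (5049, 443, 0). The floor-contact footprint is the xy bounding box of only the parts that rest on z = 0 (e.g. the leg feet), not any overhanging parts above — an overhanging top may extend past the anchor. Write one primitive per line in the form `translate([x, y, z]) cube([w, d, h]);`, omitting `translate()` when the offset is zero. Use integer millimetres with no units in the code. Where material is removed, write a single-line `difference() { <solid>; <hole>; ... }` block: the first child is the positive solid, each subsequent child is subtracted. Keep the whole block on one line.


difference() { translate([167, 329, 0]) cube([4882, 114, 2725]); translate([2626, 329, 1319]) cube([602, 114, 1127]); }


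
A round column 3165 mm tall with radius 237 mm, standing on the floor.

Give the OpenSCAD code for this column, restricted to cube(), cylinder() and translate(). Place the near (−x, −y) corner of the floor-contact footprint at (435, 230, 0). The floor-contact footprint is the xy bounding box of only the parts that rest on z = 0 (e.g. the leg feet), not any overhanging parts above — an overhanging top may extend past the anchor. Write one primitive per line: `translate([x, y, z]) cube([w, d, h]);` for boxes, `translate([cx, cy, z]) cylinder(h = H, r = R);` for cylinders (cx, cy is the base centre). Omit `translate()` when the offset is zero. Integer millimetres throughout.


translate([672, 467, 0]) cylinder(h = 3165, r = 237);


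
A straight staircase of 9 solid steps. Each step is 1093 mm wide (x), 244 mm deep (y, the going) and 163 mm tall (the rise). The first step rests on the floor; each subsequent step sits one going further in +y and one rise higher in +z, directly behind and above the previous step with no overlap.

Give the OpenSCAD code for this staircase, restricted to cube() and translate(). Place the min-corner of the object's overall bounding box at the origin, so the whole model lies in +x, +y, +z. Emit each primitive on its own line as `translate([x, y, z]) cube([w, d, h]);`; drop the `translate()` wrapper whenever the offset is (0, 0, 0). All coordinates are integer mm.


cube([1093, 244, 163]);
translate([0, 244, 163]) cube([1093, 244, 163]);
translate([0, 488, 326]) cube([1093, 244, 163]);
translate([0, 732, 489]) cube([1093, 244, 163]);
translate([0, 976, 652]) cube([1093, 244, 163]);
translate([0, 1220, 815]) cube([1093, 244, 163]);
translate([0, 1464, 978]) cube([1093, 244, 163]);
translate([0, 1708, 1141]) cube([1093, 244, 163]);
translate([0, 1952, 1304]) cube([1093, 244, 163]);


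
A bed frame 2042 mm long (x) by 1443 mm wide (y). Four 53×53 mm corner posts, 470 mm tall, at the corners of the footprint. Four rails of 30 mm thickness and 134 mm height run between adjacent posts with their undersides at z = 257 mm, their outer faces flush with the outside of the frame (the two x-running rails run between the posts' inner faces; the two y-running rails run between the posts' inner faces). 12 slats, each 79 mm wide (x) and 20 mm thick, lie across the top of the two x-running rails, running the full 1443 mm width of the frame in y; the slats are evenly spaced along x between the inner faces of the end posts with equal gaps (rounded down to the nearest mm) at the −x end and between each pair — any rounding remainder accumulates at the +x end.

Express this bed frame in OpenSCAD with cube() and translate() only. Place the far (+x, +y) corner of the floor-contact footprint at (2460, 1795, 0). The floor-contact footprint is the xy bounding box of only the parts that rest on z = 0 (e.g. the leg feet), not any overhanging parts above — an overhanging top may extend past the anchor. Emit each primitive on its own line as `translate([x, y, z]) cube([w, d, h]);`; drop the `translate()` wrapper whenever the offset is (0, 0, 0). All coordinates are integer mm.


translate([418, 352, 0]) cube([53, 53, 470]);
translate([418, 1742, 0]) cube([53, 53, 470]);
translate([2407, 352, 0]) cube([53, 53, 470]);
translate([2407, 1742, 0]) cube([53, 53, 470]);
translate([471, 352, 257]) cube([1936, 30, 134]);
translate([471, 1765, 257]) cube([1936, 30, 134]);
translate([418, 405, 257]) cube([30, 1337, 134]);
translate([2430, 405, 257]) cube([30, 1337, 134]);
translate([547, 352, 391]) cube([79, 1443, 20]);
translate([702, 352, 391]) cube([79, 1443, 20]);
translate([857, 352, 391]) cube([79, 1443, 20]);
translate([1012, 352, 391]) cube([79, 1443, 20]);
translate([1167, 352, 391]) cube([79, 1443, 20]);
translate([1322, 352, 391]) cube([79, 1443, 20]);
translate([1477, 352, 391]) cube([79, 1443, 20]);
translate([1632, 352, 391]) cube([79, 1443, 20]);
translate([1787, 352, 391]) cube([79, 1443, 20]);
translate([1942, 352, 391]) cube([79, 1443, 20]);
translate([2097, 352, 391]) cube([79, 1443, 20]);
translate([2252, 352, 391]) cube([79, 1443, 20]);


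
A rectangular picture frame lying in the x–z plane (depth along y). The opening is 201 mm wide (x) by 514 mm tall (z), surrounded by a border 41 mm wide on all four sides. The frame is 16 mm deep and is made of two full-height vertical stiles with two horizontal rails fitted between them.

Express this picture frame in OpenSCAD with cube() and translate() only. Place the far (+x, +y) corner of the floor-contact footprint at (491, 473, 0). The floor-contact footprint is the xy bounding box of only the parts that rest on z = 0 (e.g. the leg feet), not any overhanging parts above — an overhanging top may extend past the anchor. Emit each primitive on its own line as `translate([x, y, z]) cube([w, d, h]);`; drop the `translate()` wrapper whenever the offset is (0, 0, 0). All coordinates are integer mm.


translate([208, 457, 0]) cube([41, 16, 596]);
translate([450, 457, 0]) cube([41, 16, 596]);
translate([249, 457, 0]) cube([201, 16, 41]);
translate([249, 457, 555]) cube([201, 16, 41]);


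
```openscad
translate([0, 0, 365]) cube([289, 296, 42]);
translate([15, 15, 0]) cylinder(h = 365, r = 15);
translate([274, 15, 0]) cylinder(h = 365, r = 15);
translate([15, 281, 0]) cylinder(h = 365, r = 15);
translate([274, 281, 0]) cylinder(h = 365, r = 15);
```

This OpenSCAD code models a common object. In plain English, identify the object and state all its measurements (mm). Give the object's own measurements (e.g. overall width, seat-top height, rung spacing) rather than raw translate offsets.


A four-legged stool. The seat is a 289×296×42 mm slab whose top surface is at z = 407 mm; four round legs, each 30 mm in diameter, run from the floor (z = 0) to the underside of the seat, each leg's axis is inset half a diameter from the nearest pair of seat edges (so the leg's bounding box is flush with the corner).


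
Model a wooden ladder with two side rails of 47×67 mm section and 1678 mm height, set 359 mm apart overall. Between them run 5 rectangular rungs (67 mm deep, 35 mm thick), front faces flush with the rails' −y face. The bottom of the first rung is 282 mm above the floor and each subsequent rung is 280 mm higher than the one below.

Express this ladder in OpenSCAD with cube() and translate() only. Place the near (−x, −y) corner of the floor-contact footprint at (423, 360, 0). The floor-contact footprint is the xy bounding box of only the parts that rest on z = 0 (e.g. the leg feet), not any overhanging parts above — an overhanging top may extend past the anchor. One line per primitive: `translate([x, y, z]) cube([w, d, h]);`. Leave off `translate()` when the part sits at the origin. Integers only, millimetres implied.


translate([423, 360, 0]) cube([47, 67, 1678]);
translate([735, 360, 0]) cube([47, 67, 1678]);
translate([470, 360, 282]) cube([265, 67, 35]);
translate([470, 360, 562]) cube([265, 67, 35]);
translate([470, 360, 842]) cube([265, 67, 35]);
translate([470, 360, 1122]) cube([265, 67, 35]);
translate([470, 360, 1402]) cube([265, 67, 35]);


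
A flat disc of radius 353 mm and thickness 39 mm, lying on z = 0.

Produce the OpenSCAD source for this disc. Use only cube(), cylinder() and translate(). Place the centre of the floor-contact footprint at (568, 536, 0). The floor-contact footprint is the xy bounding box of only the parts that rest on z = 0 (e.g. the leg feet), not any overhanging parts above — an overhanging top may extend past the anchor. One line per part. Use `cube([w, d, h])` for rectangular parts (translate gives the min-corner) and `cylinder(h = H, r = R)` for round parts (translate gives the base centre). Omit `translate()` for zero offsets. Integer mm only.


translate([568, 536, 0]) cylinder(h = 39, r = 353);


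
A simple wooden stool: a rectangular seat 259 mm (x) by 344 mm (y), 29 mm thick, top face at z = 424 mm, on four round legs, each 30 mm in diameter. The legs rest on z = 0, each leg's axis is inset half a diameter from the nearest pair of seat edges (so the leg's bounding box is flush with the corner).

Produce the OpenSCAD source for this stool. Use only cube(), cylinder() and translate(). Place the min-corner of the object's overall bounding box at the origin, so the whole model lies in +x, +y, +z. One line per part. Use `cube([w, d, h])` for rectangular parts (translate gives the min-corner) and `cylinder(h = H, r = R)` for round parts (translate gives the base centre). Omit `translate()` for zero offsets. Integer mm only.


translate([0, 0, 395]) cube([259, 344, 29]);
translate([15, 15, 0]) cylinder(h = 395, r = 15);
translate([244, 15, 0]) cylinder(h = 395, r = 15);
translate([15, 329, 0]) cylinder(h = 395, r = 15);
translate([244, 329, 0]) cylinder(h = 395, r = 15);


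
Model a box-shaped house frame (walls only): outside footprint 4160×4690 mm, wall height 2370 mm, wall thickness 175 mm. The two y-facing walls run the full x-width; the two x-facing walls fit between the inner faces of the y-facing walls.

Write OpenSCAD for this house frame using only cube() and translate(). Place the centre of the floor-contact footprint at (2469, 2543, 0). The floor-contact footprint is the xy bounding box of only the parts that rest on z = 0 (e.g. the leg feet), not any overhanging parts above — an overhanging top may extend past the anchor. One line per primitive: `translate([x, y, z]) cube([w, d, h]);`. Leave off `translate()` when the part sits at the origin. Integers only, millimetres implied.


translate([389, 198, 0]) cube([4160, 175, 2370]);
translate([389, 4713, 0]) cube([4160, 175, 2370]);
translate([389, 373, 0]) cube([175, 4340, 2370]);
translate([4374, 373, 0]) cube([175, 4340, 2370]);


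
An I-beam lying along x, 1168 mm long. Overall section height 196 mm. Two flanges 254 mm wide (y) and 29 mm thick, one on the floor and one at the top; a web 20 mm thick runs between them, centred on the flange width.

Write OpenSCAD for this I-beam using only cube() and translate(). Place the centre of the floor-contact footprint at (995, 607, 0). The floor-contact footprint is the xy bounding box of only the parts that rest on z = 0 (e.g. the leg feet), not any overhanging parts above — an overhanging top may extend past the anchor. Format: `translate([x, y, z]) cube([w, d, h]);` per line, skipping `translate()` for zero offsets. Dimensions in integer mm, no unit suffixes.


translate([411, 480, 0]) cube([1168, 254, 29]);
translate([411, 597, 29]) cube([1168, 20, 138]);
translate([411, 480, 167]) cube([1168, 254, 29]);


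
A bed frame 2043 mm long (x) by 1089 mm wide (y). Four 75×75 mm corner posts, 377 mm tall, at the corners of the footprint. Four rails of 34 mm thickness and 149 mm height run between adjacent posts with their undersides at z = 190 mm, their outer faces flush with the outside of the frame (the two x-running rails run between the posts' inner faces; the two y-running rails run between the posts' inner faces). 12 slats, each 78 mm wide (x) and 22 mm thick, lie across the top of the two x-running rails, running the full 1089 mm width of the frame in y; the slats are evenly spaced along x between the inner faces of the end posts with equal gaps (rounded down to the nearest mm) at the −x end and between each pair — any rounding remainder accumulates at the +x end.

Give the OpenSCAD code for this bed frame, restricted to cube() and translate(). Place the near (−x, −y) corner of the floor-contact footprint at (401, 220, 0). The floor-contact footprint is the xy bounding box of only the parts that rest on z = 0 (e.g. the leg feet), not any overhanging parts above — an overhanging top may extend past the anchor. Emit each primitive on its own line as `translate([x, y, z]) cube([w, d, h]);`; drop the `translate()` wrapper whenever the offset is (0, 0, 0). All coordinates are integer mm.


translate([401, 220, 0]) cube([75, 75, 377]);
translate([401, 1234, 0]) cube([75, 75, 377]);
translate([2369, 220, 0]) cube([75, 75, 377]);
translate([2369, 1234, 0]) cube([75, 75, 377]);
translate([476, 220, 190]) cube([1893, 34, 149]);
translate([476, 1275, 190]) cube([1893, 34, 149]);
translate([401, 295, 190]) cube([34, 939, 149]);
translate([2410, 295, 190]) cube([34, 939, 149]);
translate([549, 220, 339]) cube([78, 1089, 22]);
translate([700, 220, 339]) cube([78, 1089, 22]);
translate([851, 220, 339]) cube([78, 1089, 22]);
translate([1002, 220, 339]) cube([78, 1089, 22]);
translate([1153, 220, 339]) cube([78, 1089, 22]);
translate([1304, 220, 339]) cube([78, 1089, 22]);
translate([1455, 220, 339]) cube([78, 1089, 22]);
translate([1606, 220, 339]) cube([78, 1089, 22]);
translate([1757, 220, 339]) cube([78, 1089, 22]);
translate([1908, 220, 339]) cube([78, 1089, 22]);
translate([2059, 220, 339]) cube([78, 1089, 22]);
translate([2210, 220, 339]) cube([78, 1089, 22]);


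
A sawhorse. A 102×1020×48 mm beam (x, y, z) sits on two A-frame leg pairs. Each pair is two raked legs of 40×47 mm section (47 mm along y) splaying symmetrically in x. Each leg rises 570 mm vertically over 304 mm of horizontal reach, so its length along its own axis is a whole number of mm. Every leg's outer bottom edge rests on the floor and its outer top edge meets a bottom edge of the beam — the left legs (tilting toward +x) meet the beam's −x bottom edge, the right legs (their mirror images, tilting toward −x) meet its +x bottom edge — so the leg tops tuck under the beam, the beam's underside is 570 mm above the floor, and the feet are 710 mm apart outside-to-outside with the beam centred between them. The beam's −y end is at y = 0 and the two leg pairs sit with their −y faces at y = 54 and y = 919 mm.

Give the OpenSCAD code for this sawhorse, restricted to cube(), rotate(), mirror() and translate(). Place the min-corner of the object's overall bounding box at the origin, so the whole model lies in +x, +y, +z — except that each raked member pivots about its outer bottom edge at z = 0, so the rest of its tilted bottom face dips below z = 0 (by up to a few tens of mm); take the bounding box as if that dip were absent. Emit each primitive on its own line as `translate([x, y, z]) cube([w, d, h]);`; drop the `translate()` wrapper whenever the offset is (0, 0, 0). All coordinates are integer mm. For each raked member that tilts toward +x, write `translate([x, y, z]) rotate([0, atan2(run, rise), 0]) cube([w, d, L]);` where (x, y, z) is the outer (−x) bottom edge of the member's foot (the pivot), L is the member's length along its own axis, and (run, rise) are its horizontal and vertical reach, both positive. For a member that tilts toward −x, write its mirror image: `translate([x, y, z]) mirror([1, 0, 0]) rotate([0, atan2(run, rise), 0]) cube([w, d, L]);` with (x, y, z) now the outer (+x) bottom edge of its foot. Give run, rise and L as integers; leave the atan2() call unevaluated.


translate([304, 0, 570]) cube([102, 1020, 48]);
translate([0, 54, 0]) rotate([0, atan2(304, 570), 0]) cube([40, 47, 646]);
translate([710, 54, 0]) mirror([1, 0, 0]) rotate([0, atan2(304, 570), 0]) cube([40, 47, 646]);
translate([0, 919, 0]) rotate([0, atan2(304, 570), 0]) cube([40, 47, 646]);
translate([710, 919, 0]) mirror([1, 0, 0]) rotate([0, atan2(304, 570), 0]) cube([40, 47, 646]);
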